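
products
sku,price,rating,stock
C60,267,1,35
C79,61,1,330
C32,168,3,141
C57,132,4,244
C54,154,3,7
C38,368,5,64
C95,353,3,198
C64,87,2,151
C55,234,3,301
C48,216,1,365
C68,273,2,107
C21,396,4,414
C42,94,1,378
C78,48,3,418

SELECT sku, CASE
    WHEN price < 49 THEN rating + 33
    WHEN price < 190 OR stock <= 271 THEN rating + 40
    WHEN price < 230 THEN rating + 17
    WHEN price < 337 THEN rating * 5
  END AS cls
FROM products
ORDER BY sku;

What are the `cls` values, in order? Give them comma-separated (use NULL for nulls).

NULL, 43, 45, 41, 18, 43, 15, 44, 41, 42, 42, 36, 41, 43

sku=C21: (no match → NULL) → NULL
sku=C32: price < 190 OR stock <= 271 → 43
sku=C38: price < 190 OR stock <= 271 → 45
sku=C42: price < 190 OR stock <= 271 → 41
sku=C48: price < 230 → 18
sku=C54: price < 190 OR stock <= 271 → 43
sku=C55: price < 337 → 15
sku=C57: price < 190 OR stock <= 271 → 44
sku=C60: price < 190 OR stock <= 271 → 41
sku=C64: price < 190 OR stock <= 271 → 42
sku=C68: price < 190 OR stock <= 271 → 42
sku=C78: price < 49 → 36
sku=C79: price < 190 OR stock <= 271 → 41
sku=C95: price < 190 OR stock <= 271 → 43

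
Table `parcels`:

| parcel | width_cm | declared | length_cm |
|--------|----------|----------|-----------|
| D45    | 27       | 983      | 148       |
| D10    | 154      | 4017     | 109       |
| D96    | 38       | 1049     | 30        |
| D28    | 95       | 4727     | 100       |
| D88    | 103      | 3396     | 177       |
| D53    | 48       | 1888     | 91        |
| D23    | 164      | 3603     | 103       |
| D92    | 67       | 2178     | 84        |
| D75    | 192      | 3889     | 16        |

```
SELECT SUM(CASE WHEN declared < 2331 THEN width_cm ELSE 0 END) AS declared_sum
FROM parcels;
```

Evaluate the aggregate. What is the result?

parcel=D45: ✓ → 27
parcel=D10: ✗
parcel=D96: ✓ → 38
parcel=D28: ✗
parcel=D88: ✗
parcel=D53: ✓ → 48
parcel=D23: ✗
parcel=D92: ✓ → 67
parcel=D75: ✗
declared_sum = 27 + 38 + 48 + 67 = 180

180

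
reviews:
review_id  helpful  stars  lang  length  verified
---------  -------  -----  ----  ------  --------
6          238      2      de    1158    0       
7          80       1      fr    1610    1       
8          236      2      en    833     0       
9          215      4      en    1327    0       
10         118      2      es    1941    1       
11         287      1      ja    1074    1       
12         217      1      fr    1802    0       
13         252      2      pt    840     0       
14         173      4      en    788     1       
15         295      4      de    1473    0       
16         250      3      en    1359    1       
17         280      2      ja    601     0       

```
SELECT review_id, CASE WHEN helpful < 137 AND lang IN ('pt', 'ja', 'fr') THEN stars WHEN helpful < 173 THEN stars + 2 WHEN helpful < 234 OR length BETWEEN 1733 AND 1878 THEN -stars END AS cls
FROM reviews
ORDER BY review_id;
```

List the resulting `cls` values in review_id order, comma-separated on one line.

NULL, 1, NULL, -4, 4, NULL, -1, NULL, -4, NULL, NULL, NULL

review_id=6: (no match → NULL) → NULL
review_id=7: helpful < 137 AND lang IN ('pt', 'ja', 'fr') → 1
review_id=8: (no match → NULL) → NULL
review_id=9: helpful < 234 OR length BETWEEN 1733 AND 1878 → -4
review_id=10: helpful < 173 → 4
review_id=11: (no match → NULL) → NULL
review_id=12: helpful < 234 OR length BETWEEN 1733 AND 1878 → -1
review_id=13: (no match → NULL) → NULL
review_id=14: helpful < 234 OR length BETWEEN 1733 AND 1878 → -4
review_id=15: (no match → NULL) → NULL
review_id=16: (no match → NULL) → NULL
review_id=17: (no match → NULL) → NULL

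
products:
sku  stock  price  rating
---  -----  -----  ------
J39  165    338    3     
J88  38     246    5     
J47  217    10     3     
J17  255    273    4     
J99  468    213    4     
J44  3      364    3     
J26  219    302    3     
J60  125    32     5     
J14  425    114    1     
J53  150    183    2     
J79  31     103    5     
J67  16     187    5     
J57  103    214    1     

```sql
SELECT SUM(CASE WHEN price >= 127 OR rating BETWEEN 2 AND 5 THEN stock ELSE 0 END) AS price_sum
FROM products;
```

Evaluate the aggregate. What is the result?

sku=J39: ✓ → 165
sku=J88: ✓ → 38
sku=J47: ✓ → 217
sku=J17: ✓ → 255
sku=J99: ✓ → 468
sku=J44: ✓ → 3
sku=J26: ✓ → 219
sku=J60: ✓ → 125
sku=J14: ✗
sku=J53: ✓ → 150
sku=J79: ✓ → 31
sku=J67: ✓ → 16
sku=J57: ✓ → 103
price_sum = 165 + 38 + 217 + 255 + 468 + 3 + 219 + 125 + 150 + 31 + 16 + 103 = 1790

1790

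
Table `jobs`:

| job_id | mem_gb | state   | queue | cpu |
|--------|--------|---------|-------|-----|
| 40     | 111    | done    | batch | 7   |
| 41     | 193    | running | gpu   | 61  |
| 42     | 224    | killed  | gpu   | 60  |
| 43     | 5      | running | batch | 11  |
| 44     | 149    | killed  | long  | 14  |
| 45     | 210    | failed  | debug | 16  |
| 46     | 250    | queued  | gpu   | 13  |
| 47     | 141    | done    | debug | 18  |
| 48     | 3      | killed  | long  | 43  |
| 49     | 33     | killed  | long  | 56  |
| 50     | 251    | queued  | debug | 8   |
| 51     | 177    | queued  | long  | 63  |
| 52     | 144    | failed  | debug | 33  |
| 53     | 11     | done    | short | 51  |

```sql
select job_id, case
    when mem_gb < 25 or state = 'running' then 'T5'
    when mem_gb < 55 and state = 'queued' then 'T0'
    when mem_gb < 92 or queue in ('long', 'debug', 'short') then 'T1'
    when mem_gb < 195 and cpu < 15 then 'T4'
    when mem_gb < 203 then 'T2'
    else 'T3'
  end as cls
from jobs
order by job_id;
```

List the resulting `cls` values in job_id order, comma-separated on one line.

T4, T5, T3, T5, T1, T1, T3, T1, T5, T1, T1, T1, T1, T5

job_id=40: mem_gb < 195 and cpu < 15 → T4
job_id=41: mem_gb < 25 or state = 'running' → T5
job_id=42: ELSE → T3
job_id=43: mem_gb < 25 or state = 'running' → T5
job_id=44: mem_gb < 92 or queue in ('long', 'debug', 'short') → T1
job_id=45: mem_gb < 92 or queue in ('long', 'debug', 'short') → T1
job_id=46: ELSE → T3
job_id=47: mem_gb < 92 or queue in ('long', 'debug', 'short') → T1
job_id=48: mem_gb < 25 or state = 'running' → T5
job_id=49: mem_gb < 92 or queue in ('long', 'debug', 'short') → T1
job_id=50: mem_gb < 92 or queue in ('long', 'debug', 'short') → T1
job_id=51: mem_gb < 92 or queue in ('long', 'debug', 'short') → T1
job_id=52: mem_gb < 92 or queue in ('long', 'debug', 'short') → T1
job_id=53: mem_gb < 25 or state = 'running' → T5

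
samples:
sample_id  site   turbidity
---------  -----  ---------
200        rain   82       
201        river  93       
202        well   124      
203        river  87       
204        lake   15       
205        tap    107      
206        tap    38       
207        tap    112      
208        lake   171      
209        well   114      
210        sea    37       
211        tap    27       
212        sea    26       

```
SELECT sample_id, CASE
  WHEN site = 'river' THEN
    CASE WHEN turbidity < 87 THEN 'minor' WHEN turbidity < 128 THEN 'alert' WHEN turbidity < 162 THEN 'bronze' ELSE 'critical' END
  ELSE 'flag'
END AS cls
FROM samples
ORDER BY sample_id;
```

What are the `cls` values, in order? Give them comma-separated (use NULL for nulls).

flag, alert, flag, alert, flag, flag, flag, flag, flag, flag, flag, flag, flag

sample_id=200: site='rain' → outer ELSE → flag
sample_id=201: site='river' → inner[turbidity < 128] → alert
sample_id=202: site='well' → outer ELSE → flag
sample_id=203: site='river' → inner[turbidity < 128] → alert
sample_id=204: site='lake' → outer ELSE → flag
sample_id=205: site='tap' → outer ELSE → flag
sample_id=206: site='tap' → outer ELSE → flag
sample_id=207: site='tap' → outer ELSE → flag
sample_id=208: site='lake' → outer ELSE → flag
sample_id=209: site='well' → outer ELSE → flag
sample_id=210: site='sea' → outer ELSE → flag
sample_id=211: site='tap' → outer ELSE → flag
sample_id=212: site='sea' → outer ELSE → flag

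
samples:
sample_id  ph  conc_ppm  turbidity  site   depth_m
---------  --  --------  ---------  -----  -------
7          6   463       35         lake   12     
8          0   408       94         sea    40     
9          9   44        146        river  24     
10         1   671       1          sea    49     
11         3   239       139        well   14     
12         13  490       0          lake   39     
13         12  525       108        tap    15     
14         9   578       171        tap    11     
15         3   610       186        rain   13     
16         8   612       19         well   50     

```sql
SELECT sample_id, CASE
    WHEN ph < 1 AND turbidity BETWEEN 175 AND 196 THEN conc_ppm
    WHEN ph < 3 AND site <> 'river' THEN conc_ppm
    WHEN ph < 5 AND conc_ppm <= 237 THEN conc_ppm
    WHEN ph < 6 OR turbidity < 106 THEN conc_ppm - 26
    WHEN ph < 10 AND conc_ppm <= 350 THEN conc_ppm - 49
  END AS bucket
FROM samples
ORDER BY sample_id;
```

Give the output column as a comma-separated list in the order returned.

sample_id=7: ph < 6 OR turbidity < 106 → 437
sample_id=8: ph < 3 AND site <> 'river' → 408
sample_id=9: ph < 10 AND conc_ppm <= 350 → -5
sample_id=10: ph < 3 AND site <> 'river' → 671
sample_id=11: ph < 6 OR turbidity < 106 → 213
sample_id=12: ph < 6 OR turbidity < 106 → 464
sample_id=13: (no match → NULL) → NULL
sample_id=14: (no match → NULL) → NULL
sample_id=15: ph < 6 OR turbidity < 106 → 584
sample_id=16: ph < 6 OR turbidity < 106 → 586

437, 408, -5, 671, 213, 464, NULL, NULL, 584, 586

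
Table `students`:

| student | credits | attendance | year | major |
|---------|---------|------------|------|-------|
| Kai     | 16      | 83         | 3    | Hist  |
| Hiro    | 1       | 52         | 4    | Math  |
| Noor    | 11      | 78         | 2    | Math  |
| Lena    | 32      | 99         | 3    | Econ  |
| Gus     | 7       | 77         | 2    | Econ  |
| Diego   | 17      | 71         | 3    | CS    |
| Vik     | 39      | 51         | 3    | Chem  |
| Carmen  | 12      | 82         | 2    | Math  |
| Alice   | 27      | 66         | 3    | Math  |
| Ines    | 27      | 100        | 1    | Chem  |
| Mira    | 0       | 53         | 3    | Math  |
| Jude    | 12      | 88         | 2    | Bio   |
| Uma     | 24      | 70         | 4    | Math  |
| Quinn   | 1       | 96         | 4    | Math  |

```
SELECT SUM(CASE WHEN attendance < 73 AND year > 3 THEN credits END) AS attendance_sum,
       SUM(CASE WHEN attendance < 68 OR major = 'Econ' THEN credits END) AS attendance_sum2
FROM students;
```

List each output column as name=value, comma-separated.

attendance_sum=25, attendance_sum2=106

[attendance_sum: attendance < 73 AND year > 3]
student=Kai: ✗
student=Hiro: ✓ → 1
student=Noor: ✗
student=Lena: ✗
student=Gus: ✗
student=Diego: ✗
student=Vik: ✗
student=Carmen: ✗
student=Alice: ✗
student=Ines: ✗
student=Mira: ✗
student=Jude: ✗
student=Uma: ✓ → 24
student=Quinn: ✗
attendance_sum = 1 + 24 = 25
—
[attendance_sum2: attendance < 68 OR major = 'Econ']
student=Kai: ✗
student=Hiro: ✓ → 1
student=Noor: ✗
student=Lena: ✓ → 32
student=Gus: ✓ → 7
student=Diego: ✗
student=Vik: ✓ → 39
student=Carmen: ✗
student=Alice: ✓ → 27
student=Ines: ✗
student=Mira: ✓ → 0
student=Jude: ✗
student=Uma: ✗
student=Quinn: ✗
attendance_sum2 = 1 + 32 + 7 + 39 + 27 = 106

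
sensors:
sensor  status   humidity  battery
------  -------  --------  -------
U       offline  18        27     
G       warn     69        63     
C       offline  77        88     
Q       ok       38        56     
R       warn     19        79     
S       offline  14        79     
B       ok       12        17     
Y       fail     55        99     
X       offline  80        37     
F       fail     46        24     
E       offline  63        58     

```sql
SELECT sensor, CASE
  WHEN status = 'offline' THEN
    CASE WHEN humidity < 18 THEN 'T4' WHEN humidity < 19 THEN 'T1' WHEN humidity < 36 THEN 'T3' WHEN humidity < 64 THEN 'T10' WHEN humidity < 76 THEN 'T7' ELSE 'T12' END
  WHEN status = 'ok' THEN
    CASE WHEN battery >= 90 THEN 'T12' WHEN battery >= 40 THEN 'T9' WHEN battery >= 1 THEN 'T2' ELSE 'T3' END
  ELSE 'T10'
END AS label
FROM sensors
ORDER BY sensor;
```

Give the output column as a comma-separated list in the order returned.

sensor=B: status='ok' → inner[battery >= 1] → T2
sensor=C: status='offline' → inner[ELSE] → T12
sensor=E: status='offline' → inner[humidity < 64] → T10
sensor=F: status='fail' → outer ELSE → T10
sensor=G: status='warn' → outer ELSE → T10
sensor=Q: status='ok' → inner[battery >= 40] → T9
sensor=R: status='warn' → outer ELSE → T10
sensor=S: status='offline' → inner[humidity < 18] → T4
sensor=U: status='offline' → inner[humidity < 19] → T1
sensor=X: status='offline' → inner[ELSE] → T12
sensor=Y: status='fail' → outer ELSE → T10

T2, T12, T10, T10, T10, T9, T10, T4, T1, T12, T10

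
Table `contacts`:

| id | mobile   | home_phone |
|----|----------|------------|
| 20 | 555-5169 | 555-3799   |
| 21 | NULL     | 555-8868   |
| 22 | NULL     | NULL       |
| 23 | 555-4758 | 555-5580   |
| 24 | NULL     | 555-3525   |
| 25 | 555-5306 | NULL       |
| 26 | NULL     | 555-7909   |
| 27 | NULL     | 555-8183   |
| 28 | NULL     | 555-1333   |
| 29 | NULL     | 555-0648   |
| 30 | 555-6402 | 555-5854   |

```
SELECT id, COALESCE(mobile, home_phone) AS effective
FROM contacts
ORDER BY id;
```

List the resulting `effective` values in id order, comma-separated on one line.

id=20: mobile=555-5169 → 555-5169
id=21: mobile=NULL, home_phone=555-8868 → 555-8868
id=22: mobile=NULL, home_phone=NULL (all NULL) → NULL
id=23: mobile=555-4758 → 555-4758
id=24: mobile=NULL, home_phone=555-3525 → 555-3525
id=25: mobile=555-5306 → 555-5306
id=26: mobile=NULL, home_phone=555-7909 → 555-7909
id=27: mobile=NULL, home_phone=555-8183 → 555-8183
id=28: mobile=NULL, home_phone=555-1333 → 555-1333
id=29: mobile=NULL, home_phone=555-0648 → 555-0648
id=30: mobile=555-6402 → 555-6402

555-5169, 555-8868, NULL, 555-4758, 555-3525, 555-5306, 555-7909, 555-8183, 555-1333, 555-0648, 555-6402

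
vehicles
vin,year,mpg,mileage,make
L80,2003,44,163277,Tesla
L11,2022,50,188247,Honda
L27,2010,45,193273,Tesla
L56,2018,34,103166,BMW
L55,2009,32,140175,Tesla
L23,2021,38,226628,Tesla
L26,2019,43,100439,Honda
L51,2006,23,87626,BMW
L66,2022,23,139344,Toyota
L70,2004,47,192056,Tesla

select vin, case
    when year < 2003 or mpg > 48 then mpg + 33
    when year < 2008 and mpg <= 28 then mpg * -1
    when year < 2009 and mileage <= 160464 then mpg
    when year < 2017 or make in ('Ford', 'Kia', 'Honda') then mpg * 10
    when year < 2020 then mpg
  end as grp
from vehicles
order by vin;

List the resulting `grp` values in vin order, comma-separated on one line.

vin=L11: year < 2003 or mpg > 48 → 83
vin=L23: (no match → NULL) → NULL
vin=L26: year < 2017 or make in ('Ford', 'Kia', 'Honda') → 430
vin=L27: year < 2017 or make in ('Ford', 'Kia', 'Honda') → 450
vin=L51: year < 2008 and mpg <= 28 → -23
vin=L55: year < 2017 or make in ('Ford', 'Kia', 'Honda') → 320
vin=L56: year < 2020 → 34
vin=L66: (no match → NULL) → NULL
vin=L70: year < 2017 or make in ('Ford', 'Kia', 'Honda') → 470
vin=L80: year < 2017 or make in ('Ford', 'Kia', 'Honda') → 440

83, NULL, 430, 450, -23, 320, 34, NULL, 470, 440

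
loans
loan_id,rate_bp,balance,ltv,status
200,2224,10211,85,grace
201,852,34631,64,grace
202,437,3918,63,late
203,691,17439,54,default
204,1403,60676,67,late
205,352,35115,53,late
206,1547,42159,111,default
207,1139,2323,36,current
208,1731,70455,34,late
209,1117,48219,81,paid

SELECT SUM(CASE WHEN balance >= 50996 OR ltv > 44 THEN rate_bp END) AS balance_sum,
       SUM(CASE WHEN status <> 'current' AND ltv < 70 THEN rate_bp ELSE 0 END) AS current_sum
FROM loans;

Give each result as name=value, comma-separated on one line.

[balance_sum: balance >= 50996 OR ltv > 44]
loan_id=200: ✓ → 2224
loan_id=201: ✓ → 852
loan_id=202: ✓ → 437
loan_id=203: ✓ → 691
loan_id=204: ✓ → 1403
loan_id=205: ✓ → 352
loan_id=206: ✓ → 1547
loan_id=207: ✗
loan_id=208: ✓ → 1731
loan_id=209: ✓ → 1117
balance_sum = 2224 + 852 + 437 + 691 + 1403 + 352 + 1547 + 1731 + 1117 = 10354
—
[current_sum: status <> 'current' AND ltv < 70]
loan_id=200: ✗
loan_id=201: ✓ → 852
loan_id=202: ✓ → 437
loan_id=203: ✓ → 691
loan_id=204: ✓ → 1403
loan_id=205: ✓ → 352
loan_id=206: ✗
loan_id=207: ✗
loan_id=208: ✓ → 1731
loan_id=209: ✗
current_sum = 852 + 437 + 691 + 1403 + 352 + 1731 = 5466

balance_sum=10354, current_sum=5466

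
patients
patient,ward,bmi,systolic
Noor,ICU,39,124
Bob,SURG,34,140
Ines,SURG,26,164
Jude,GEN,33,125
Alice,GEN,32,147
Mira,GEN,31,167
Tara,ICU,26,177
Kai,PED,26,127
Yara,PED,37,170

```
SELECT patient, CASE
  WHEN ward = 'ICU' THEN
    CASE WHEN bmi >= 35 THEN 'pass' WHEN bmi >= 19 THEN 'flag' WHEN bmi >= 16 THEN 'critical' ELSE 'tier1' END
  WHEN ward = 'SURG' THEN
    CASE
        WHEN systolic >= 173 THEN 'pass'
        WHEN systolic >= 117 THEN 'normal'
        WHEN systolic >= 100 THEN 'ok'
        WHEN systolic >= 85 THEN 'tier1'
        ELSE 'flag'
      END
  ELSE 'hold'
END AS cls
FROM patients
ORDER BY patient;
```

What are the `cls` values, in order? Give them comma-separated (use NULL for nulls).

patient=Alice: ward='GEN' → outer ELSE → hold
patient=Bob: ward='SURG' → inner[systolic >= 117] → normal
patient=Ines: ward='SURG' → inner[systolic >= 117] → normal
patient=Jude: ward='GEN' → outer ELSE → hold
patient=Kai: ward='PED' → outer ELSE → hold
patient=Mira: ward='GEN' → outer ELSE → hold
patient=Noor: ward='ICU' → inner[bmi >= 35] → pass
patient=Tara: ward='ICU' → inner[bmi >= 19] → flag
patient=Yara: ward='PED' → outer ELSE → hold

hold, normal, normal, hold, hold, hold, pass, flag, hold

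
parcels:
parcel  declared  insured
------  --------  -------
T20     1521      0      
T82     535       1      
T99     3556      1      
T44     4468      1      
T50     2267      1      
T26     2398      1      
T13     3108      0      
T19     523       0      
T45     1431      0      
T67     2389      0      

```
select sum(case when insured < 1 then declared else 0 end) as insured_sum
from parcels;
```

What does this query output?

parcel=T20: ✓ → 1521
parcel=T82: ✗
parcel=T99: ✗
parcel=T44: ✗
parcel=T50: ✗
parcel=T26: ✗
parcel=T13: ✓ → 3108
parcel=T19: ✓ → 523
parcel=T45: ✓ → 1431
parcel=T67: ✓ → 2389
insured_sum = 1521 + 3108 + 523 + 1431 + 2389 = 8972

8972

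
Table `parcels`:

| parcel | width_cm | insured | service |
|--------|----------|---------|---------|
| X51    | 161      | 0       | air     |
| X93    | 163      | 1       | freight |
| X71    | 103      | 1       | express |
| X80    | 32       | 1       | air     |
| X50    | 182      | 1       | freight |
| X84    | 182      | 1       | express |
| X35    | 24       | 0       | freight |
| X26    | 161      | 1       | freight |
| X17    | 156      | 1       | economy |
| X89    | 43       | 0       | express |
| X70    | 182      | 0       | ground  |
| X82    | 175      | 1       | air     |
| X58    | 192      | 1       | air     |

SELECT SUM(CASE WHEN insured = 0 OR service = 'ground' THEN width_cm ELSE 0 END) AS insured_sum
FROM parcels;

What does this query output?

parcel=X51: ✓ → 161
parcel=X93: ✗
parcel=X71: ✗
parcel=X80: ✗
parcel=X50: ✗
parcel=X84: ✗
parcel=X35: ✓ → 24
parcel=X26: ✗
parcel=X17: ✗
parcel=X89: ✓ → 43
parcel=X70: ✓ → 182
parcel=X82: ✗
parcel=X58: ✗
insured_sum = 161 + 24 + 43 + 182 = 410

410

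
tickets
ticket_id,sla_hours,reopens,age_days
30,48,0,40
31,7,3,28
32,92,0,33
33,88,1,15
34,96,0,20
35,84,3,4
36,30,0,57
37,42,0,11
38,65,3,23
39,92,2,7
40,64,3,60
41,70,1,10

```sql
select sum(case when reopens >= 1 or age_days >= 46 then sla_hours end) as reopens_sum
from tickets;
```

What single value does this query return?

ticket_id=30: ✗
ticket_id=31: ✓ → 7
ticket_id=32: ✗
ticket_id=33: ✓ → 88
ticket_id=34: ✗
ticket_id=35: ✓ → 84
ticket_id=36: ✓ → 30
ticket_id=37: ✗
ticket_id=38: ✓ → 65
ticket_id=39: ✓ → 92
ticket_id=40: ✓ → 64
ticket_id=41: ✓ → 70
reopens_sum = 7 + 88 + 84 + 30 + 65 + 92 + 64 + 70 = 500

500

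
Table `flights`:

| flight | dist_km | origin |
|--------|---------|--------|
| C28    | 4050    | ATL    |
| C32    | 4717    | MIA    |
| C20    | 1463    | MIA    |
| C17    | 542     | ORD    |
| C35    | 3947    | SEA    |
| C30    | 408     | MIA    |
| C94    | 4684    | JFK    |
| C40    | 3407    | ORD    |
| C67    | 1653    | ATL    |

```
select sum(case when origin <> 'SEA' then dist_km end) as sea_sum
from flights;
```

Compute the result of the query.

flight=C28: ✓ → 4050
flight=C32: ✓ → 4717
flight=C20: ✓ → 1463
flight=C17: ✓ → 542
flight=C35: ✗
flight=C30: ✓ → 408
flight=C94: ✓ → 4684
flight=C40: ✓ → 3407
flight=C67: ✓ → 1653
sea_sum = 4050 + 4717 + 1463 + 542 + 408 + 4684 + 3407 + 1653 = 20924

20924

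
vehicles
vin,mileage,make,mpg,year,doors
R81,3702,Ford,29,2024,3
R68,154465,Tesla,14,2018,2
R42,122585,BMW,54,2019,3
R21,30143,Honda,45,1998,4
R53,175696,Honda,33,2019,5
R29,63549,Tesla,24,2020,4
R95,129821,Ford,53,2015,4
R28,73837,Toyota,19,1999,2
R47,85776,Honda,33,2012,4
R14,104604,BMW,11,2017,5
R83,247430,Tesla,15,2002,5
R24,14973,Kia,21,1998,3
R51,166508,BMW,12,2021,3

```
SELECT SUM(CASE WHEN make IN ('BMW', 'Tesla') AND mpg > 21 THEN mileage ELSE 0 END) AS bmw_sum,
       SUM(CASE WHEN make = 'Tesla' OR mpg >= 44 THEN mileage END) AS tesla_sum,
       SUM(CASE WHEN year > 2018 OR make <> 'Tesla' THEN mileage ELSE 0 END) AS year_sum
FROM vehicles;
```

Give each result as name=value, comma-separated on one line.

bmw_sum=186134, tesla_sum=747993, year_sum=971194

[bmw_sum: make IN ('BMW', 'Tesla') AND mpg > 21]
vin=R81: ✗
vin=R68: ✗
vin=R42: ✓ → 122585
vin=R21: ✗
vin=R53: ✗
vin=R29: ✓ → 63549
vin=R95: ✗
vin=R28: ✗
vin=R47: ✗
vin=R14: ✗
vin=R83: ✗
vin=R24: ✗
vin=R51: ✗
bmw_sum = 122585 + 63549 = 186134
—
[tesla_sum: make = 'Tesla' OR mpg >= 44]
vin=R81: ✗
vin=R68: ✓ → 154465
vin=R42: ✓ → 122585
vin=R21: ✓ → 30143
vin=R53: ✗
vin=R29: ✓ → 63549
vin=R95: ✓ → 129821
vin=R28: ✗
vin=R47: ✗
vin=R14: ✗
vin=R83: ✓ → 247430
vin=R24: ✗
vin=R51: ✗
tesla_sum = 154465 + 122585 + 30143 + 63549 + 129821 + 247430 = 747993
—
[year_sum: year > 2018 OR make <> 'Tesla']
vin=R81: ✓ → 3702
vin=R68: ✗
vin=R42: ✓ → 122585
vin=R21: ✓ → 30143
vin=R53: ✓ → 175696
vin=R29: ✓ → 63549
vin=R95: ✓ → 129821
vin=R28: ✓ → 73837
vin=R47: ✓ → 85776
vin=R14: ✓ → 104604
vin=R83: ✗
vin=R24: ✓ → 14973
vin=R51: ✓ → 166508
year_sum = 3702 + 122585 + 30143 + 175696 + 63549 + 129821 + 73837 + 85776 + 104604 + 14973 + 166508 = 971194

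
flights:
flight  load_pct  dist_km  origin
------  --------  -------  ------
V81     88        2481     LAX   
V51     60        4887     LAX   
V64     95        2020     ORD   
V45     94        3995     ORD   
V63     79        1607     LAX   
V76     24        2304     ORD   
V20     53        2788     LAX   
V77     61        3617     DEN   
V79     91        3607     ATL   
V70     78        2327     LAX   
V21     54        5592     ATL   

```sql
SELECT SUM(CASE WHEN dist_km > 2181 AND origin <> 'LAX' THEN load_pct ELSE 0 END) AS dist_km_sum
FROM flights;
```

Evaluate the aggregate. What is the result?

flight=V81: ✗
flight=V51: ✗
flight=V64: ✗
flight=V45: ✓ → 94
flight=V63: ✗
flight=V76: ✓ → 24
flight=V20: ✗
flight=V77: ✓ → 61
flight=V79: ✓ → 91
flight=V70: ✗
flight=V21: ✓ → 54
dist_km_sum = 94 + 24 + 61 + 91 + 54 = 324

324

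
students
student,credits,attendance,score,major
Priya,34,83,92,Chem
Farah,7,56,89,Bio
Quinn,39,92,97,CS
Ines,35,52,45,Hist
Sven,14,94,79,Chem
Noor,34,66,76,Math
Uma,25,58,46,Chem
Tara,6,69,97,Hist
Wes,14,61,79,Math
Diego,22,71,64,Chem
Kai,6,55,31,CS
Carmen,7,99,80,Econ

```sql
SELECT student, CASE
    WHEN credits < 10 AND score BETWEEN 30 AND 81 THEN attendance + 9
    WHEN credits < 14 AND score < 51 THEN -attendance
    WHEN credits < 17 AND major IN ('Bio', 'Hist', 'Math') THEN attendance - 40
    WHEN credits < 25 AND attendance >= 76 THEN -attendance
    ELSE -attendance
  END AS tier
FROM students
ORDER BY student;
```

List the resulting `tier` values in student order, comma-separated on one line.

student=Carmen: credits < 10 AND score BETWEEN 30 AND 81 → 108
student=Diego: ELSE → -71
student=Farah: credits < 17 AND major IN ('Bio', 'Hist', 'Math') → 16
student=Ines: ELSE → -52
student=Kai: credits < 10 AND score BETWEEN 30 AND 81 → 64
student=Noor: ELSE → -66
student=Priya: ELSE → -83
student=Quinn: ELSE → -92
student=Sven: credits < 25 AND attendance >= 76 → -94
student=Tara: credits < 17 AND major IN ('Bio', 'Hist', 'Math') → 29
student=Uma: ELSE → -58
student=Wes: credits < 17 AND major IN ('Bio', 'Hist', 'Math') → 21

108, -71, 16, -52, 64, -66, -83, -92, -94, 29, -58, 21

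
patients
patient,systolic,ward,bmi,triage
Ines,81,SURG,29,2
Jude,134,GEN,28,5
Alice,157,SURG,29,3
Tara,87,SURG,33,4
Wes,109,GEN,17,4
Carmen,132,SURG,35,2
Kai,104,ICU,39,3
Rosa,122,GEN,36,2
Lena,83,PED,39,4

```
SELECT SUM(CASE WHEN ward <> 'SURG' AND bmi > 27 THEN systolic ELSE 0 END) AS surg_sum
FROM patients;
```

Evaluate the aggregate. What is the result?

patient=Ines: ✗
patient=Jude: ✓ → 134
patient=Alice: ✗
patient=Tara: ✗
patient=Wes: ✗
patient=Carmen: ✗
patient=Kai: ✓ → 104
patient=Rosa: ✓ → 122
patient=Lena: ✓ → 83
surg_sum = 134 + 104 + 122 + 83 = 443

443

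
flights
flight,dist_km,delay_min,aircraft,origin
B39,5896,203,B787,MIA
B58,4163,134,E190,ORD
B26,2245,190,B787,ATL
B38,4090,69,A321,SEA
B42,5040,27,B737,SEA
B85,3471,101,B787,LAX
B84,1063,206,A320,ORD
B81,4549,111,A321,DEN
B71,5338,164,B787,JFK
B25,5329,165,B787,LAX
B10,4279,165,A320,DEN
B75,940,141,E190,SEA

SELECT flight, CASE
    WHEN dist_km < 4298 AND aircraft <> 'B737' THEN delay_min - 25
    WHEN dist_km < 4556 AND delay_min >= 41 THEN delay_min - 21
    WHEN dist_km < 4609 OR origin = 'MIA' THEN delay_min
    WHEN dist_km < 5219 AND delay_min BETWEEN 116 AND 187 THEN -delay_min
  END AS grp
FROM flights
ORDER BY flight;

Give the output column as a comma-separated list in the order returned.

140, NULL, 165, 44, 203, NULL, 109, NULL, 116, 90, 181, 76

flight=B10: dist_km < 4298 AND aircraft <> 'B737' → 140
flight=B25: (no match → NULL) → NULL
flight=B26: dist_km < 4298 AND aircraft <> 'B737' → 165
flight=B38: dist_km < 4298 AND aircraft <> 'B737' → 44
flight=B39: dist_km < 4609 OR origin = 'MIA' → 203
flight=B42: (no match → NULL) → NULL
flight=B58: dist_km < 4298 AND aircraft <> 'B737' → 109
flight=B71: (no match → NULL) → NULL
flight=B75: dist_km < 4298 AND aircraft <> 'B737' → 116
flight=B81: dist_km < 4556 AND delay_min >= 41 → 90
flight=B84: dist_km < 4298 AND aircraft <> 'B737' → 181
flight=B85: dist_km < 4298 AND aircraft <> 'B737' → 76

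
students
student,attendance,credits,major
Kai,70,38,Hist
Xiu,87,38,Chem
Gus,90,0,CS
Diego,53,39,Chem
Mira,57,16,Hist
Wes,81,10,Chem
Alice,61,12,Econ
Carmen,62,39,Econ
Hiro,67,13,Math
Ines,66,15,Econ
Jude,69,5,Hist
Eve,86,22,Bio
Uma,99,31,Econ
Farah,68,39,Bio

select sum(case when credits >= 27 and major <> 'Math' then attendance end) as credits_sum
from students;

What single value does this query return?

439

student=Kai: ✓ → 70
student=Xiu: ✓ → 87
student=Gus: ✗
student=Diego: ✓ → 53
student=Mira: ✗
student=Wes: ✗
student=Alice: ✗
student=Carmen: ✓ → 62
student=Hiro: ✗
student=Ines: ✗
student=Jude: ✗
student=Eve: ✗
student=Uma: ✓ → 99
student=Farah: ✓ → 68
credits_sum = 70 + 87 + 53 + 62 + 99 + 68 = 439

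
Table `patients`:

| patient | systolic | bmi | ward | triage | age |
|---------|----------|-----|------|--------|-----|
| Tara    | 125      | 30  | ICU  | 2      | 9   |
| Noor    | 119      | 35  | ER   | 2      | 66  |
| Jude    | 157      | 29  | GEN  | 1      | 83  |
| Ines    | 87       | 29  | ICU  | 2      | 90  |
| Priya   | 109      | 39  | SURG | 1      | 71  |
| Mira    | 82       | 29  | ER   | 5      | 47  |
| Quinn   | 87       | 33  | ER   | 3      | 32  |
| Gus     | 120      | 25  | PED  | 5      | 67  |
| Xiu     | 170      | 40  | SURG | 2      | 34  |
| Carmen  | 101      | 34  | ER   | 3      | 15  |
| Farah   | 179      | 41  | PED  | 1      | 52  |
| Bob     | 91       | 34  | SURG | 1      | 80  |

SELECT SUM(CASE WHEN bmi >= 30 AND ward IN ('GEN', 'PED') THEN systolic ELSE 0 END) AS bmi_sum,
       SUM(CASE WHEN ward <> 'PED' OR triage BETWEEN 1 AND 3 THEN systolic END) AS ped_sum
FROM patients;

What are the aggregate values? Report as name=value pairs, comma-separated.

[bmi_sum: bmi >= 30 AND ward IN ('GEN', 'PED')]
patient=Tara: ✗
patient=Noor: ✗
patient=Jude: ✗
patient=Ines: ✗
patient=Priya: ✗
patient=Mira: ✗
patient=Quinn: ✗
patient=Gus: ✗
patient=Xiu: ✗
patient=Carmen: ✗
patient=Farah: ✓ → 179
patient=Bob: ✗
bmi_sum = 179
—
[ped_sum: ward <> 'PED' OR triage BETWEEN 1 AND 3]
patient=Tara: ✓ → 125
patient=Noor: ✓ → 119
patient=Jude: ✓ → 157
patient=Ines: ✓ → 87
patient=Priya: ✓ → 109
patient=Mira: ✓ → 82
patient=Quinn: ✓ → 87
patient=Gus: ✗
patient=Xiu: ✓ → 170
patient=Carmen: ✓ → 101
patient=Farah: ✓ → 179
patient=Bob: ✓ → 91
ped_sum = 125 + 119 + 157 + 87 + 109 + 82 + 87 + 170 + 101 + 179 + 91 = 1307

bmi_sum=179, ped_sum=1307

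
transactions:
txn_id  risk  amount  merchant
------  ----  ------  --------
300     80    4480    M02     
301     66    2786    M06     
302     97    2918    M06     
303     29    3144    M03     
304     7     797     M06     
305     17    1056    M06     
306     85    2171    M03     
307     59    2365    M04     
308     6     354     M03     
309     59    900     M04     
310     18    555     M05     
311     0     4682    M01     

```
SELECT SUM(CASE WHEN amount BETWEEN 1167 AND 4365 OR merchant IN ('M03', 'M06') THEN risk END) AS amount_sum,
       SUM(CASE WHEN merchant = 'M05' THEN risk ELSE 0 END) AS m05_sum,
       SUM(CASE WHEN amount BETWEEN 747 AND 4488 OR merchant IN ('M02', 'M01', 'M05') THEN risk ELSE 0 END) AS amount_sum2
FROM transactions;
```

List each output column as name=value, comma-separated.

[amount_sum: amount BETWEEN 1167 AND 4365 OR merchant IN ('M03', 'M06')]
txn_id=300: ✗
txn_id=301: ✓ → 66
txn_id=302: ✓ → 97
txn_id=303: ✓ → 29
txn_id=304: ✓ → 7
txn_id=305: ✓ → 17
txn_id=306: ✓ → 85
txn_id=307: ✓ → 59
txn_id=308: ✓ → 6
txn_id=309: ✗
txn_id=310: ✗
txn_id=311: ✗
amount_sum = 66 + 97 + 29 + 7 + 17 + 85 + 59 + 6 = 366
—
[m05_sum: merchant = 'M05']
txn_id=300: ✗
txn_id=301: ✗
txn_id=302: ✗
txn_id=303: ✗
txn_id=304: ✗
txn_id=305: ✗
txn_id=306: ✗
txn_id=307: ✗
txn_id=308: ✗
txn_id=309: ✗
txn_id=310: ✓ → 18
txn_id=311: ✗
m05_sum = 18
—
[amount_sum2: amount BETWEEN 747 AND 4488 OR merchant IN ('M02', 'M01', 'M05')]
txn_id=300: ✓ → 80
txn_id=301: ✓ → 66
txn_id=302: ✓ → 97
txn_id=303: ✓ → 29
txn_id=304: ✓ → 7
txn_id=305: ✓ → 17
txn_id=306: ✓ → 85
txn_id=307: ✓ → 59
txn_id=308: ✗
txn_id=309: ✓ → 59
txn_id=310: ✓ → 18
txn_id=311: ✓ → 0
amount_sum2 = 80 + 66 + 97 + 29 + 7 + 17 + 85 + 59 + 59 + 18 = 517

amount_sum=366, m05_sum=18, amount_sum2=517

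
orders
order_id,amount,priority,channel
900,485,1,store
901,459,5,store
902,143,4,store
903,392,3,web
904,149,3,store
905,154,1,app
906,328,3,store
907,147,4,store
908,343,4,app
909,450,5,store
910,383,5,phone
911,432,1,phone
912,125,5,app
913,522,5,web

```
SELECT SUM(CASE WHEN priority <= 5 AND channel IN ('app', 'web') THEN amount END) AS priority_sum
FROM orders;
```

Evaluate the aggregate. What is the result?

1536

order_id=900: ✗
order_id=901: ✗
order_id=902: ✗
order_id=903: ✓ → 392
order_id=904: ✗
order_id=905: ✓ → 154
order_id=906: ✗
order_id=907: ✗
order_id=908: ✓ → 343
order_id=909: ✗
order_id=910: ✗
order_id=911: ✗
order_id=912: ✓ → 125
order_id=913: ✓ → 522
priority_sum = 392 + 154 + 343 + 125 + 522 = 1536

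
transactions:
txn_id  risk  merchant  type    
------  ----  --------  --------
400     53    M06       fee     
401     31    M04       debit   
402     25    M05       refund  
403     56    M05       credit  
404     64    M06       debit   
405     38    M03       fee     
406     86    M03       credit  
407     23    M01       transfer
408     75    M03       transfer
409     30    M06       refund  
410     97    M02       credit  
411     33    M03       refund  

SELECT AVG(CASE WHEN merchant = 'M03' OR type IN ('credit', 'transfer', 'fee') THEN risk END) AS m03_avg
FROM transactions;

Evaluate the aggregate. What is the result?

txn_id=400: ✓ → 53
txn_id=401: ✗
txn_id=402: ✗
txn_id=403: ✓ → 56
txn_id=404: ✗
txn_id=405: ✓ → 38
txn_id=406: ✓ → 86
txn_id=407: ✓ → 23
txn_id=408: ✓ → 75
txn_id=409: ✗
txn_id=410: ✓ → 97
txn_id=411: ✓ → 33
m03_avg = (53 + 56 + 38 + 86 + 23 + 75 + 97 + 33) / 8 = 57.625

57.625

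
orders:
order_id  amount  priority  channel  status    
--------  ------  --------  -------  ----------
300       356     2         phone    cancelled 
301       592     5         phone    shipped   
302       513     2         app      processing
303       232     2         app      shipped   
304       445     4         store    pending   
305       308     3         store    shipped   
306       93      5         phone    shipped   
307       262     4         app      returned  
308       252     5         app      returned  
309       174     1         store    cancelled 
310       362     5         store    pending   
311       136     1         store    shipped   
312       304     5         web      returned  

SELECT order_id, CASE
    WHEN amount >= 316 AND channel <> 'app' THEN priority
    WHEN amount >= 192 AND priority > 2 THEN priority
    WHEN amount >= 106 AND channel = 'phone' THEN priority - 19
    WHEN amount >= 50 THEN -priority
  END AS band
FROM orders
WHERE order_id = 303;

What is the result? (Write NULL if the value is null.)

-2

order_id = 303: amount=232, priority=2, channel=app, status=shipped.
amount >= 316 AND channel <> 'app' → false
amount >= 192 AND priority > 2 → false
amount >= 106 AND channel = 'phone' → false
amount >= 50 → true → -2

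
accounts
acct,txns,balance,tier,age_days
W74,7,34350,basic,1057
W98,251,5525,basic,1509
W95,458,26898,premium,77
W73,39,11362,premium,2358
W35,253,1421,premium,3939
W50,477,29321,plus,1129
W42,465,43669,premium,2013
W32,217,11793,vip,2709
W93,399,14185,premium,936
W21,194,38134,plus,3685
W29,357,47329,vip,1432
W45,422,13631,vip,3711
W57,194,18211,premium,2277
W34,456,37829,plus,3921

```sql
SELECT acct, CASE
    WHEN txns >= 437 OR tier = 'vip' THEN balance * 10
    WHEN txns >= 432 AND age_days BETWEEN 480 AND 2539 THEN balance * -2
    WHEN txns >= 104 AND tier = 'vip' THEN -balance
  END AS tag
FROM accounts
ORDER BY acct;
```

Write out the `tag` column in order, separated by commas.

NULL, 473290, 117930, 378290, NULL, 436690, 136310, 293210, NULL, NULL, NULL, NULL, 268980, NULL

acct=W21: (no match → NULL) → NULL
acct=W29: txns >= 437 OR tier = 'vip' → 473290
acct=W32: txns >= 437 OR tier = 'vip' → 117930
acct=W34: txns >= 437 OR tier = 'vip' → 378290
acct=W35: (no match → NULL) → NULL
acct=W42: txns >= 437 OR tier = 'vip' → 436690
acct=W45: txns >= 437 OR tier = 'vip' → 136310
acct=W50: txns >= 437 OR tier = 'vip' → 293210
acct=W57: (no match → NULL) → NULL
acct=W73: (no match → NULL) → NULL
acct=W74: (no match → NULL) → NULL
acct=W93: (no match → NULL) → NULL
acct=W95: txns >= 437 OR tier = 'vip' → 268980
acct=W98: (no match → NULL) → NULL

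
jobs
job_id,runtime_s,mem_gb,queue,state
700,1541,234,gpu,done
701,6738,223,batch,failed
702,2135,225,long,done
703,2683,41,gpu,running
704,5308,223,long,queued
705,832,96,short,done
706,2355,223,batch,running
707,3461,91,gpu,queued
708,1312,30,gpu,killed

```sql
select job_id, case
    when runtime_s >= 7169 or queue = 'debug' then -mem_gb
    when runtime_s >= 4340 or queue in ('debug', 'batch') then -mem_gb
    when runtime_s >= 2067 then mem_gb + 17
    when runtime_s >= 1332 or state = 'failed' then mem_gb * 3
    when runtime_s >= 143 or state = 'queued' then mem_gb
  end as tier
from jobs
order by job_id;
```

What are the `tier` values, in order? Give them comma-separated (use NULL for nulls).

job_id=700: runtime_s >= 1332 or state = 'failed' → 702
job_id=701: runtime_s >= 4340 or queue in ('debug', 'batch') → -223
job_id=702: runtime_s >= 2067 → 242
job_id=703: runtime_s >= 2067 → 58
job_id=704: runtime_s >= 4340 or queue in ('debug', 'batch') → -223
job_id=705: runtime_s >= 143 or state = 'queued' → 96
job_id=706: runtime_s >= 4340 or queue in ('debug', 'batch') → -223
job_id=707: runtime_s >= 2067 → 108
job_id=708: runtime_s >= 143 or state = 'queued' → 30

702, -223, 242, 58, -223, 96, -223, 108, 30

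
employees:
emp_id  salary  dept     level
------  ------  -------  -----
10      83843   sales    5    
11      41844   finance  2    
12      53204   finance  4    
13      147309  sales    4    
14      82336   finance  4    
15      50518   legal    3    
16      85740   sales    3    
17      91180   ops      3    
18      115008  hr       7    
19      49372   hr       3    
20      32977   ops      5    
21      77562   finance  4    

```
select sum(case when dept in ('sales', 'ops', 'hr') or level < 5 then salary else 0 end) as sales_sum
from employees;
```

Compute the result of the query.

emp_id=10: ✓ → 83843
emp_id=11: ✓ → 41844
emp_id=12: ✓ → 53204
emp_id=13: ✓ → 147309
emp_id=14: ✓ → 82336
emp_id=15: ✓ → 50518
emp_id=16: ✓ → 85740
emp_id=17: ✓ → 91180
emp_id=18: ✓ → 115008
emp_id=19: ✓ → 49372
emp_id=20: ✓ → 32977
emp_id=21: ✓ → 77562
sales_sum = 83843 + 41844 + 53204 + 147309 + 82336 + 50518 + 85740 + 91180 + 115008 + 49372 + 32977 + 77562 = 910893

910893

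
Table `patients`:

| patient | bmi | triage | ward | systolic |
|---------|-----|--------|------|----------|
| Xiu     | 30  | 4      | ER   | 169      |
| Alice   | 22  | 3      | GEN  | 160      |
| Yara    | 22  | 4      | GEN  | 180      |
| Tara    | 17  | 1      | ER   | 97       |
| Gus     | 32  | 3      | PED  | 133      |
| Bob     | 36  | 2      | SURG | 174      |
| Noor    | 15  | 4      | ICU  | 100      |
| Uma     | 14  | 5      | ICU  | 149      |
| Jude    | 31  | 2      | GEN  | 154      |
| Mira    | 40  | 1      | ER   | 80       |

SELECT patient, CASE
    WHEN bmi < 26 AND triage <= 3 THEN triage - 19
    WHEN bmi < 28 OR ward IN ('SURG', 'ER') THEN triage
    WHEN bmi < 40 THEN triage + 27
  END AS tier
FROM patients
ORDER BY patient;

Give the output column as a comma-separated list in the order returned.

patient=Alice: bmi < 26 AND triage <= 3 → -16
patient=Bob: bmi < 28 OR ward IN ('SURG', 'ER') → 2
patient=Gus: bmi < 40 → 30
patient=Jude: bmi < 40 → 29
patient=Mira: bmi < 28 OR ward IN ('SURG', 'ER') → 1
patient=Noor: bmi < 28 OR ward IN ('SURG', 'ER') → 4
patient=Tara: bmi < 26 AND triage <= 3 → -18
patient=Uma: bmi < 28 OR ward IN ('SURG', 'ER') → 5
patient=Xiu: bmi < 28 OR ward IN ('SURG', 'ER') → 4
patient=Yara: bmi < 28 OR ward IN ('SURG', 'ER') → 4

-16, 2, 30, 29, 1, 4, -18, 5, 4, 4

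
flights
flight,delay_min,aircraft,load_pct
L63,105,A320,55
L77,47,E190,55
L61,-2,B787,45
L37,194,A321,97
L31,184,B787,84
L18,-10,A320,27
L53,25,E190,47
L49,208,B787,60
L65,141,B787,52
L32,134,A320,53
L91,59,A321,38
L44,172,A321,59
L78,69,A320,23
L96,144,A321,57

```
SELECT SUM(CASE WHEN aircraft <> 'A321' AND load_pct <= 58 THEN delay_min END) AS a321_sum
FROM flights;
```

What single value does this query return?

509

flight=L63: ✓ → 105
flight=L77: ✓ → 47
flight=L61: ✓ → -2
flight=L37: ✗
flight=L31: ✗
flight=L18: ✓ → -10
flight=L53: ✓ → 25
flight=L49: ✗
flight=L65: ✓ → 141
flight=L32: ✓ → 134
flight=L91: ✗
flight=L44: ✗
flight=L78: ✓ → 69
flight=L96: ✗
a321_sum = 105 + 47 + -2 + -10 + 25 + 141 + 134 + 69 = 509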